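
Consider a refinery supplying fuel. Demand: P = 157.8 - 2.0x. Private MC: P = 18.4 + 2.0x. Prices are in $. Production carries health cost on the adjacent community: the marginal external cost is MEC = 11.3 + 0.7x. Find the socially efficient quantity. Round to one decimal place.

Social marginal cost = private MC + MEC = 29.7 + 2.7x.
Set SMC = demand: 29.7 + 2.7x = 157.8 - 2.0x → x* = 27.2553.

x* = 27.3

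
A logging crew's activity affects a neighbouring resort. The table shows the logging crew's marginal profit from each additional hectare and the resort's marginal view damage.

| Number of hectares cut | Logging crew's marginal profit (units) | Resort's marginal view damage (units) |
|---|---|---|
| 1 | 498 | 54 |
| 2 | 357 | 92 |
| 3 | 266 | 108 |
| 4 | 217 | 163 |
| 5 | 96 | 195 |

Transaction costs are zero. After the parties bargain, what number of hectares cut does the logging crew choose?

4

Bargaining reaches the level where marginal profit last exceeds marginal view damage.
That holds through level 4 (217 ≥ 163) but not at 5 (96 < 195).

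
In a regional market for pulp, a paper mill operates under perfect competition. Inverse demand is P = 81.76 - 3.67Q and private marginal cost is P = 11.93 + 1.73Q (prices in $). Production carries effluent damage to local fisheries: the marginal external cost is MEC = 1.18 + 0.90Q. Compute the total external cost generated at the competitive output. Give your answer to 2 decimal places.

$90.51

Market equilibrium (private): 11.93 + 1.73Q = 81.76 - 3.67Q → Q_m = 12.9315.
Total external cost = ∫₀^{Q_m} (1.18 + 0.90Q) dQ = 1.18×12.9315 + ½×0.90×12.9315² = 90.5098.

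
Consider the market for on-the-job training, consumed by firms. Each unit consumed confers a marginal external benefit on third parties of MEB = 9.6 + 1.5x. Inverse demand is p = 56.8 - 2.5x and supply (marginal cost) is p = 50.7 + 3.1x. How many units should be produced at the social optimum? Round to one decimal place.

Social marginal benefit = demand + MEB = 66.4 - x.
Set SMB = MC: 66.4 - x = 50.7 + 3.1x → x* = 3.8293.

x* = 3.8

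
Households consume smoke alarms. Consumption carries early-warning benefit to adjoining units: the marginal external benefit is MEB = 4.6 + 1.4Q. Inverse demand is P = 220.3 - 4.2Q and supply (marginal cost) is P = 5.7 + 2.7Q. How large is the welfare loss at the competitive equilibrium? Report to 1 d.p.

DWL = 210.7

Market equilibrium (private): 5.7 + 2.7Q = 220.3 - 4.2Q → Q_m = 31.1014.
Social marginal benefit = demand + MEB = 224.9 - 2.8Q.
Set SMB = MC: 224.9 - 2.8Q = 5.7 + 2.7Q → Q* = 39.8545.
Height of the DWL triangle at Q_m is SMB(Q_m) − MC(Q_m) = MEB(Q_m) = 48.1420.
DWL = ½ × 8.7531 × 48.1420 = 210.6959.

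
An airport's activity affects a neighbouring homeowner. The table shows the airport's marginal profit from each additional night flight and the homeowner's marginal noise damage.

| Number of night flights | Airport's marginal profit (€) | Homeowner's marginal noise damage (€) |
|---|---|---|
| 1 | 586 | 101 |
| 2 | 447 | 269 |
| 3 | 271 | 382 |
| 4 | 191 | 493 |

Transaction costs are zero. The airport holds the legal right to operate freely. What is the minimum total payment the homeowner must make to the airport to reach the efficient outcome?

Left alone the airport would choose level 4 (marginal profit stays positive).
Efficient level: k* = 2 (marginal profit ≥ marginal noise damage through 2).
The homeowner must at least cover the airport's forgone profit from cutting 4→2: 271 + 191 = 462.

€462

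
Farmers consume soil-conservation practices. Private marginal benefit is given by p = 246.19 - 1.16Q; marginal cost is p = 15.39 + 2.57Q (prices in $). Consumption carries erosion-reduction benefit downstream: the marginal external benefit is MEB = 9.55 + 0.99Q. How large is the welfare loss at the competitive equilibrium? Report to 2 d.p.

Market equilibrium (private): 15.39 + 2.57Q = 246.19 - 1.16Q → Q_m = 61.8767.
Social marginal benefit = demand + MEB = 255.74 - 0.17Q.
Set SMB = MC: 255.74 - 0.17Q = 15.39 + 2.57Q → Q* = 87.7190.
The loss is the area between SMB and MC from Q* to Q_m; with linear curves that's a triangle of height MEB(Q_m).
DWL = ½ × 25.8423 × 70.8079 = 914.9195.

DWL = $914.92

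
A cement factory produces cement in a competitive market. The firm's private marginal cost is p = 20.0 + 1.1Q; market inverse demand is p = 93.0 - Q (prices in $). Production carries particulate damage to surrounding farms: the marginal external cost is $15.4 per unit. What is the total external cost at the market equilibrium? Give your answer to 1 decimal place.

$535.3

Market equilibrium (private): 20.0 + 1.1Q = 93.0 - Q → Q_m = 34.7619.
Total external cost = MEC × Q_m = 15.4 × 34.7619 = 535.3333.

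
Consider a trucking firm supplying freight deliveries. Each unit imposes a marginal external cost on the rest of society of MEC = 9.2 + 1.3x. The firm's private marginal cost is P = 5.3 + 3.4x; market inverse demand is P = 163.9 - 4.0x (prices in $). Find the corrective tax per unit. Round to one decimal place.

tax = $31.5 per unit

Social marginal cost = private MC + MEC = 14.5 + 4.7x.
Set SMC = demand: 14.5 + 4.7x = 163.9 - 4.0x → x* = 17.1724.
The Pigouvian tax equals MEC at x*: 9.2 + 1.3×17.1724 = 31.5241.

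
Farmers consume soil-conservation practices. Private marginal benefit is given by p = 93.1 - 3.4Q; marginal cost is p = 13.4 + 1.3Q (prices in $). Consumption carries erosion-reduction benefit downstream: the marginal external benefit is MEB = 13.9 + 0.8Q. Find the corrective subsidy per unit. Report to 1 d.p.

Social marginal benefit = demand + MEB = 107.0 - 2.6Q.
Set SMB = MC: 107.0 - 2.6Q = 13.4 + 1.3Q → Q* = 24.0000.
The Pigouvian subsidy equals MEB at Q*: 13.9 + 0.8×24.0000 = 33.1000.

subsidy = $33.1 per unit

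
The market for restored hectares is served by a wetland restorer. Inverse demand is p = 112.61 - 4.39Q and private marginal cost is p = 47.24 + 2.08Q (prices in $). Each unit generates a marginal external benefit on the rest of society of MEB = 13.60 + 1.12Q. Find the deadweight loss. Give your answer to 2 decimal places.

DWL = $58.02

Market equilibrium (private): 47.24 + 2.08Q = 112.61 - 4.39Q → Q_m = 10.1036.
Social marginal cost = private MC − MEB = 33.64 + 0.96Q.
Set SMC = demand: 33.64 + 0.96Q = 112.61 - 4.39Q → Q* = 14.7607.
Height of the DWL triangle at Q_m is demand(Q_m) − SMC(Q_m) = MEB(Q_m) = 24.9160.
DWL = ½ × 4.6571 × 24.9160 = 58.0182.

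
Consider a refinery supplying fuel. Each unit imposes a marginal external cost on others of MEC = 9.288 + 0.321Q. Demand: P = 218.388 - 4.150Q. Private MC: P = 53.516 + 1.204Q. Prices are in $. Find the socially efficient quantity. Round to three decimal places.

Social marginal cost = private MC + MEC = 62.804 + 1.525Q.
Set SMC = demand: 62.804 + 1.525Q = 218.388 - 4.150Q → Q* = 27.4157.

Q* = 27.416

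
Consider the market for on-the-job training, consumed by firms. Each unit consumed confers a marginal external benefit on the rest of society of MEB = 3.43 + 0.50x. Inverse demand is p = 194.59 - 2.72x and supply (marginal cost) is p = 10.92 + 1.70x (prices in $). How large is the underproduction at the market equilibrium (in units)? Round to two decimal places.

6.18 units

Market equilibrium (private): 10.92 + 1.70x = 194.59 - 2.72x → x_m = 41.5543.
Social marginal benefit = demand + MEB = 198.02 - 2.22x.
Set SMB = MC: 198.02 - 2.22x = 10.92 + 1.70x → x* = 47.7296.
Gap = |41.5543 − 47.7296| = 6.1753.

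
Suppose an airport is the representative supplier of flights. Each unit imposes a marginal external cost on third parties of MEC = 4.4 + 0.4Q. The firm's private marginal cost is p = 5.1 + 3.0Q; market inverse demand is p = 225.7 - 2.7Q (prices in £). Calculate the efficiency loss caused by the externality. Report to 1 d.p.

DWL = £32.4

Market equilibrium (private): 5.1 + 3.0Q = 225.7 - 2.7Q → Q_m = 38.7018.
Social marginal cost = private MC + MEC = 9.5 + 3.4Q.
Set SMC = demand: 9.5 + 3.4Q = 225.7 - 2.7Q → Q* = 35.4426.
Height of the DWL triangle at Q_m is SMC(Q_m) − demand(Q_m) = MEC(Q_m) = 19.8807.
DWL = ½ × 3.2592 × 19.8807 = 32.3976.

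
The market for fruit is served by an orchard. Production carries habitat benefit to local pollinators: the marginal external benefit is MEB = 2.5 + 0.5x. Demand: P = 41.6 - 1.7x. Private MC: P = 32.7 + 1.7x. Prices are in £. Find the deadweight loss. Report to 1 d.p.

Market equilibrium (private): 32.7 + 1.7x = 41.6 - 1.7x → x_m = 2.6176.
Social marginal cost = private MC − MEB = 30.2 + 1.2x.
Set SMC = demand: 30.2 + 1.2x = 41.6 - 1.7x → x* = 3.9310.
The welfare-loss triangle has base |x_m − x*| and height MEB(x_m) (the vertical gap between SMC and demand is zero at x* and MEB at x_m).
DWL = ½ × 1.3134 × 3.8088 = 2.5012.

DWL = £2.5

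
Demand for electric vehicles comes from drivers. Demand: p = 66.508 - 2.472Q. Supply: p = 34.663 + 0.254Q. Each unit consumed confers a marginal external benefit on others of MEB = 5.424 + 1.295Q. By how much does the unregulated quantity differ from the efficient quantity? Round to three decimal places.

14.362 units

Market equilibrium (private): 34.663 + 0.254Q = 66.508 - 2.472Q → Q_m = 11.6820.
Social marginal benefit = demand + MEB = 71.932 - 1.177Q.
Set SMB = MC: 71.932 - 1.177Q = 34.663 + 0.254Q → Q* = 26.0440.
Gap = |11.6820 − 26.0440| = 14.3620.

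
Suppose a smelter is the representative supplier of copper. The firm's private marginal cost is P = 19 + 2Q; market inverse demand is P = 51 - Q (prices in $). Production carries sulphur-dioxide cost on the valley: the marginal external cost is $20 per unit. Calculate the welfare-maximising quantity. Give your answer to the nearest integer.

Q* = 4

Social marginal cost = private MC + MEC = 39 + 2Q.
Set SMC = demand: 39 + 2Q = 51 - Q → Q* = 4.0000.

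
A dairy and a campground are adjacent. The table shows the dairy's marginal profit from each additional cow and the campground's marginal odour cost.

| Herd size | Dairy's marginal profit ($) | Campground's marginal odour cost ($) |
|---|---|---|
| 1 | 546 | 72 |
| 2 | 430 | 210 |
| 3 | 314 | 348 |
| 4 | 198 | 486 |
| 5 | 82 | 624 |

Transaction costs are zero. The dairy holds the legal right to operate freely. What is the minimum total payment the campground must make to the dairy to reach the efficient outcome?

Left alone the dairy would choose level 5 (marginal profit stays positive).
Efficient level: k* = 2 (marginal profit ≥ marginal odour cost through 2).
The campground must at least cover the dairy's forgone profit from cutting 5→2: 314 + 198 + 82 = 594.

$594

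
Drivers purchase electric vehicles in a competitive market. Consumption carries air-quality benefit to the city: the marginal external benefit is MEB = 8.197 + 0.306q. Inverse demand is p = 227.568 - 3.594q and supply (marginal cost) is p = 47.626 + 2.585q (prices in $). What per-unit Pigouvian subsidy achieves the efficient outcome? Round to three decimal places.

Social marginal benefit = demand + MEB = 235.765 - 3.288q.
Set SMB = MC: 235.765 - 3.288q = 47.626 + 2.585q → q* = 32.0346.
The Pigouvian subsidy equals MEB at q*: 8.197 + 0.306×32.0346 = 17.9996.

subsidy = $18.000 per unit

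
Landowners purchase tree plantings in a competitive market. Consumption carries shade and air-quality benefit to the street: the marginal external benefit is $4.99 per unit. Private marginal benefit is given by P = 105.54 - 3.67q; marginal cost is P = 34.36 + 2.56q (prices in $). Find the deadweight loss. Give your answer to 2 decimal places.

DWL = $2.00

Market equilibrium (private): 34.36 + 2.56q = 105.54 - 3.67q → q_m = 11.4254.
Social marginal benefit = demand + MEB = 110.53 - 3.67q.
Set SMB = MC: 110.53 - 3.67q = 34.36 + 2.56q → q* = 12.2263.
Height of the DWL triangle at q_m is SMB(q_m) − MC(q_m) = MEB(q_m) = 4.9900.
DWL = ½ × 0.8009 × 4.9900 = 1.9982.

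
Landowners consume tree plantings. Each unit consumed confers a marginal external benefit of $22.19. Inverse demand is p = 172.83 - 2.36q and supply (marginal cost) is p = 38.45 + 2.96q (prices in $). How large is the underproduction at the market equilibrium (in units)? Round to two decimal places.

4.17 units

Market equilibrium (private): 38.45 + 2.96q = 172.83 - 2.36q → q_m = 25.2594.
Social marginal benefit = demand + MEB = 195.02 - 2.36q.
Set SMB = MC: 195.02 - 2.36q = 38.45 + 2.96q → q* = 29.4305.
Gap = |25.2594 − 29.4305| = 4.1711.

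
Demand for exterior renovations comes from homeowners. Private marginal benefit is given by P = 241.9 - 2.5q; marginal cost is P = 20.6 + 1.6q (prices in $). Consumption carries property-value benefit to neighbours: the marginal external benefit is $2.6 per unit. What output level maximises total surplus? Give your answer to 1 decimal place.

q* = 54.6

Social marginal benefit = demand + MEB = 244.5 - 2.5q.
Set SMB = MC: 244.5 - 2.5q = 20.6 + 1.6q → q* = 54.6098.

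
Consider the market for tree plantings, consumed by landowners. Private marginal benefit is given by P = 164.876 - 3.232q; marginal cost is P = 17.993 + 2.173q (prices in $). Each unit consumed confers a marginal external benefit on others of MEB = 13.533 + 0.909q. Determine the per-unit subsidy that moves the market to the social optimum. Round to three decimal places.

subsidy = $45.966 per unit

Social marginal benefit = demand + MEB = 178.409 - 2.323q.
Set SMB = MC: 178.409 - 2.323q = 17.993 + 2.173q → q* = 35.6797.
The Pigouvian subsidy equals MEB at q*: 13.533 + 0.909×35.6797 = 45.9658.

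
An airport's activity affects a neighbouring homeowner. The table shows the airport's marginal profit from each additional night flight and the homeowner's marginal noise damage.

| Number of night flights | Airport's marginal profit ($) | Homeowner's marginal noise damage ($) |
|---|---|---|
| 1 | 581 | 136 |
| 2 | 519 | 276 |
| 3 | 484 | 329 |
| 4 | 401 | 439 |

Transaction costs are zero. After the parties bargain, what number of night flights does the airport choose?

Bargaining reaches the level where marginal profit last exceeds marginal noise damage.
That holds through level 3 (484 ≥ 329) but not at 4 (401 < 439).

3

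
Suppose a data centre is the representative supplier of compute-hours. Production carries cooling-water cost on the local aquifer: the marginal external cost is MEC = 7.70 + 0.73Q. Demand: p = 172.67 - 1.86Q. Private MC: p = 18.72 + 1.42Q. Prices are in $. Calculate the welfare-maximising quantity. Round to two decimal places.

Social marginal cost = private MC + MEC = 26.42 + 2.15Q.
Set SMC = demand: 26.42 + 2.15Q = 172.67 - 1.86Q → Q* = 36.4713.

Q* = 36.47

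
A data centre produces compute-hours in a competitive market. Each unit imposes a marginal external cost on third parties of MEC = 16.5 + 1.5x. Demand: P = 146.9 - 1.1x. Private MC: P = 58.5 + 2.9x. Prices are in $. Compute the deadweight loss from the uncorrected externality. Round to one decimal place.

Market equilibrium (private): 58.5 + 2.9x = 146.9 - 1.1x → x_m = 22.1000.
Social marginal cost = private MC + MEC = 75.0 + 4.4x.
Set SMC = demand: 75.0 + 4.4x = 146.9 - 1.1x → x* = 13.0727.
The welfare-loss triangle has base |x_m − x*| and height MEC(x_m) (the vertical gap between SMC and demand is zero at x* and MEC at x_m).
DWL = ½ × 9.0273 × 49.6500 = 224.1027.

DWL = $224.1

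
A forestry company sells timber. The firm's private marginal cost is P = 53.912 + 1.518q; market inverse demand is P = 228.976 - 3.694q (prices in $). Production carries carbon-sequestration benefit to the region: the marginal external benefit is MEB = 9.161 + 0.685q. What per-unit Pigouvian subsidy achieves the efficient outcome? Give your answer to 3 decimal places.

subsidy = $37.037 per unit

Social marginal cost = private MC − MEB = 44.751 + 0.833q.
Set SMC = demand: 44.751 + 0.833q = 228.976 - 3.694q → q* = 40.6947.
The Pigouvian subsidy equals MEB at q*: 9.161 + 0.685×40.6947 = 37.0369.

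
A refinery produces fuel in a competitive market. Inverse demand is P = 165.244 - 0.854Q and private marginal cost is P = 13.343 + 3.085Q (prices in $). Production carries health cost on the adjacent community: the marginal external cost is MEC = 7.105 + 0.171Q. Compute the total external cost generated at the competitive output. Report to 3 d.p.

Market equilibrium (private): 13.343 + 3.085Q = 165.244 - 0.854Q → Q_m = 38.5633.
Total external cost = ∫₀^{Q_m} (7.105 + 0.171Q) dQ = 7.105×38.5633 + ½×0.171×38.5633² = 401.1417.

$401.142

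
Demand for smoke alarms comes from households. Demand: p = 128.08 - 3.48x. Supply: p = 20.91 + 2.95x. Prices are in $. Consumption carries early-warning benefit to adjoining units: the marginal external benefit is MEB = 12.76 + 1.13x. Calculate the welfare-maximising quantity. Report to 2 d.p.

Social marginal benefit = demand + MEB = 140.84 - 2.35x.
Set SMB = MC: 140.84 - 2.35x = 20.91 + 2.95x → x* = 22.6283.

x* = 22.63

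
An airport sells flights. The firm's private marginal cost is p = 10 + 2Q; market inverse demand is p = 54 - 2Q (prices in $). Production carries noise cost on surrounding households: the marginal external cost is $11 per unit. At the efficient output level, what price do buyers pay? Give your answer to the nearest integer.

Social marginal cost = private MC + MEC = 21 + 2Q.
Set SMC = demand: 21 + 2Q = 54 - 2Q → Q* = 8.2500.
Consumer price on the demand curve at Q*: 54 − 2×8.2500 = 37.5000.

P = $38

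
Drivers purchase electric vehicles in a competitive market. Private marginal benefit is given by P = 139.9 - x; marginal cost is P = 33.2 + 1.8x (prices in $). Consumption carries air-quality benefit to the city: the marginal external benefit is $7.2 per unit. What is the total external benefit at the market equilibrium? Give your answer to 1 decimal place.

$274.4

Market equilibrium (private): 33.2 + 1.8x = 139.9 - x → x_m = 38.1071.
Total external benefit = MEB × x_m = 7.2 × 38.1071 = 274.3711.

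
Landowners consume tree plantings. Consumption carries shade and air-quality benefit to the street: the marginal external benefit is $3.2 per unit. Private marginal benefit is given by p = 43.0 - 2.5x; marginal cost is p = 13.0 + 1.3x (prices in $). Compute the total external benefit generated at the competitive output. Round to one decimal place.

$25.3

Market equilibrium (private): 13.0 + 1.3x = 43.0 - 2.5x → x_m = 7.8947.
Total external benefit = MEB × x_m = 3.2 × 7.8947 = 25.2630.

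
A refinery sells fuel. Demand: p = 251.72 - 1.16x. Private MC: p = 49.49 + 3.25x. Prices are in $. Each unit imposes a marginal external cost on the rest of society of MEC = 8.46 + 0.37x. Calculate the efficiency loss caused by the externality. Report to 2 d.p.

DWL = $67.63

Market equilibrium (private): 49.49 + 3.25x = 251.72 - 1.16x → x_m = 45.8571.
Social marginal cost = private MC + MEC = 57.95 + 3.62x.
Set SMC = demand: 57.95 + 3.62x = 251.72 - 1.16x → x* = 40.5377.
Between x* and x_m the wedge SMC − demand runs linearly from 0 to MEC(x_m), so the loss is a triangle.
DWL = ½ × 5.3194 × 25.4271 = 67.6285.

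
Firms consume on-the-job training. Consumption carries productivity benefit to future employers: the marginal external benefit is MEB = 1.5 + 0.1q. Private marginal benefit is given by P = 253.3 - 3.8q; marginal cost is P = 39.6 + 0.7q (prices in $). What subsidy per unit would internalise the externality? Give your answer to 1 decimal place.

Social marginal benefit = demand + MEB = 254.8 - 3.7q.
Set SMB = MC: 254.8 - 3.7q = 39.6 + 0.7q → q* = 48.9091.
The Pigouvian subsidy equals MEB at q*: 1.5 + 0.1×48.9091 = 6.3909.

subsidy = $6.4 per unit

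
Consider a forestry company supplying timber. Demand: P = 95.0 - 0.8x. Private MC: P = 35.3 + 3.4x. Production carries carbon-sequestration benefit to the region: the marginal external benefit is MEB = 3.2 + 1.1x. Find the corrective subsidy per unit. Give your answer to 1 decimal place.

subsidy = 25.5 per unit

Social marginal cost = private MC − MEB = 32.1 + 2.3x.
Set SMC = demand: 32.1 + 2.3x = 95.0 - 0.8x → x* = 20.2903.
The Pigouvian subsidy equals MEB at x*: 3.2 + 1.1×20.2903 = 25.5193.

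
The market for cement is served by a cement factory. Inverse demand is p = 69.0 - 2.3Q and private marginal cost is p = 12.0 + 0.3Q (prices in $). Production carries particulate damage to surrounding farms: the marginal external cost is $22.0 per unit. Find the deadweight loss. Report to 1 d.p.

DWL = $93.1

Market equilibrium (private): 12.0 + 0.3Q = 69.0 - 2.3Q → Q_m = 21.9231.
Social marginal cost = private MC + MEC = 34.0 + 0.3Q.
Set SMC = demand: 34.0 + 0.3Q = 69.0 - 2.3Q → Q* = 13.4615.
The loss is the area between SMC and demand from Q* to Q_m; with linear curves that's a triangle of height MEC(Q_m).
DWL = ½ × 8.4616 × 22.0000 = 93.0776.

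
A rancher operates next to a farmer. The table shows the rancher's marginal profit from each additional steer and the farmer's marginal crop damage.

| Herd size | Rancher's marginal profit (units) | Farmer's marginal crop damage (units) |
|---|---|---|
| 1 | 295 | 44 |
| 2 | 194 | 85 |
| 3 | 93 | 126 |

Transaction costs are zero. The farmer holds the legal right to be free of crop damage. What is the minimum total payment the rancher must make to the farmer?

129

Efficient level: marginal profit ≥ marginal crop damage through level 2, so k* = 2.
With the farmer holding the right, the rancher must at least compensate total damage at k*: 44 + 85 = 129.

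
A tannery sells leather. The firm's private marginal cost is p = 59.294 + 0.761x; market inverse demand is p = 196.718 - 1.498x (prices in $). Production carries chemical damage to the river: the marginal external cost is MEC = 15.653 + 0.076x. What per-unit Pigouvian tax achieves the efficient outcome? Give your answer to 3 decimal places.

tax = $19.616 per unit

Social marginal cost = private MC + MEC = 74.947 + 0.837x.
Set SMC = demand: 74.947 + 0.837x = 196.718 - 1.498x → x* = 52.1503.
The Pigouvian tax equals MEC at x*: 15.653 + 0.076×52.1503 = 19.6164.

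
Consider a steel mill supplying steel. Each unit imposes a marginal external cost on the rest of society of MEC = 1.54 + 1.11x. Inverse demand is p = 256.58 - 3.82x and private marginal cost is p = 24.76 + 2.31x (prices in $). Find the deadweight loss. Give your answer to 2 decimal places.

DWL = $130.78

Market equilibrium (private): 24.76 + 2.31x = 256.58 - 3.82x → x_m = 37.8173.
Social marginal cost = private MC + MEC = 26.30 + 3.42x.
Set SMC = demand: 26.30 + 3.42x = 256.58 - 3.82x → x* = 31.8066.
Between x* and x_m the wedge SMC − demand runs linearly from 0 to MEC(x_m), so the loss is a triangle.
DWL = ½ × 6.0107 × 43.5172 = 130.7844.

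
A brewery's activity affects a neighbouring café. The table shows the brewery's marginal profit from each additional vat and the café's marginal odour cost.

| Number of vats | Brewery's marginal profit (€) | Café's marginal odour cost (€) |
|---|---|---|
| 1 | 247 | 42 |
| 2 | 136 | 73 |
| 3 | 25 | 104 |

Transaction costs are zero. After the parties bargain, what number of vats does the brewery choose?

2

Bargaining reaches the level where marginal profit last exceeds marginal odour cost.
That holds through level 2 (136 ≥ 73) but not at 3 (25 < 104).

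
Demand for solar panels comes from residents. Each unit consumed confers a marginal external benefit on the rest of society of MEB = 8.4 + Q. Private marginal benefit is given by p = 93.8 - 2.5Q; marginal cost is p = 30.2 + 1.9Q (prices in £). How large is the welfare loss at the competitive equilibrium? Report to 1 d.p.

DWL = £76.8

Market equilibrium (private): 30.2 + 1.9Q = 93.8 - 2.5Q → Q_m = 14.4545.
Social marginal benefit = demand + MEB = 102.2 - 1.5Q.
Set SMB = MC: 102.2 - 1.5Q = 30.2 + 1.9Q → Q* = 21.1765.
The loss is the area between SMB and MC from Q* to Q_m; with linear curves that's a triangle of height MEB(Q_m).
DWL = ½ × 6.7220 × 22.8545 = 76.8140.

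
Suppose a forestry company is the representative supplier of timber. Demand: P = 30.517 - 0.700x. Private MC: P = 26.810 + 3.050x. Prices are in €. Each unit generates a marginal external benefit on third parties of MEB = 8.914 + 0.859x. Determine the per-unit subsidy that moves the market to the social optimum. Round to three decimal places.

Social marginal cost = private MC − MEB = 17.896 + 2.191x.
Set SMC = demand: 17.896 + 2.191x = 30.517 - 0.700x → x* = 4.3656.
The Pigouvian subsidy equals MEB at x*: 8.914 + 0.859×4.3656 = 12.6641.

subsidy = €12.664 per unit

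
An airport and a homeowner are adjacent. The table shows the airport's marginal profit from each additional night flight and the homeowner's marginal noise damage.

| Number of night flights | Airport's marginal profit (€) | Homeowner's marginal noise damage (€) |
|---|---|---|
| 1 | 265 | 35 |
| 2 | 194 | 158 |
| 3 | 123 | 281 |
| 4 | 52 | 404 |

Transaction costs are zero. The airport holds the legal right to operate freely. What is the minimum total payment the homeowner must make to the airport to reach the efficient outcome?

€175

Left alone the airport would choose level 4 (marginal profit stays positive).
Efficient level: k* = 2 (marginal profit ≥ marginal noise damage through 2).
The homeowner must at least cover the airport's forgone profit from cutting 4→2: 123 + 52 = 175.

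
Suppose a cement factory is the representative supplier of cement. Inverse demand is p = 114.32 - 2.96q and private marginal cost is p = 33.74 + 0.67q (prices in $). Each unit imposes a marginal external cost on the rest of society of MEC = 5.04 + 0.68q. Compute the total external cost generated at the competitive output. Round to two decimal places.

Market equilibrium (private): 33.74 + 0.67q = 114.32 - 2.96q → q_m = 22.1983.
Total external cost = ∫₀^{q_m} (5.04 + 0.68q) dq = 5.04×22.1983 + ½×0.68×22.1983² = 279.4194.

$279.42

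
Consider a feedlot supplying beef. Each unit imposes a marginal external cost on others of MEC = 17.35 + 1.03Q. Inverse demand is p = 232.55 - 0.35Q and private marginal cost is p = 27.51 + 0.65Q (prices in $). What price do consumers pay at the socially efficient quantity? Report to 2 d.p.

P = $200.19

Social marginal cost = private MC + MEC = 44.86 + 1.68Q.
Set SMC = demand: 44.86 + 1.68Q = 232.55 - 0.35Q → Q* = 92.4581.
Consumer price on the demand curve at Q*: 232.55 − 0.35×92.4581 = 200.1897.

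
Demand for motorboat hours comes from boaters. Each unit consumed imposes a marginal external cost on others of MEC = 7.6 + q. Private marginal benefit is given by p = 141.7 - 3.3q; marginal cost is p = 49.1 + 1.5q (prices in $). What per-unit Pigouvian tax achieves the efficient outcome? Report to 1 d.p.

tax = $22.3 per unit

Social marginal benefit = demand − MEC = 134.1 - 4.3q.
Set SMB = MC: 134.1 - 4.3q = 49.1 + 1.5q → q* = 14.6552.
The Pigouvian tax equals MEC at q*: 7.6 + 1.0×14.6552 = 22.2552.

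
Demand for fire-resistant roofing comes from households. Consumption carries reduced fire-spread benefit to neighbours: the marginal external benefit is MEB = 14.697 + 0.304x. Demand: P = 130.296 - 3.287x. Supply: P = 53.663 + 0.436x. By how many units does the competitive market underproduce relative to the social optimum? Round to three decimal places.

Market equilibrium (private): 53.663 + 0.436x = 130.296 - 3.287x → x_m = 20.5837.
Social marginal benefit = demand + MEB = 144.993 - 2.983x.
Set SMB = MC: 144.993 - 2.983x = 53.663 + 0.436x → x* = 26.7125.
Gap = |20.5837 − 26.7125| = 6.1288.

6.129 units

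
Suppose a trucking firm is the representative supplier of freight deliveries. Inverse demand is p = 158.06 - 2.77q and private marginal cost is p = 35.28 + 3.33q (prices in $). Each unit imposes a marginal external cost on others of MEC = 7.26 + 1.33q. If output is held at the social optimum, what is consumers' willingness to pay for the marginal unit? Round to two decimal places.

P = $114.99

Social marginal cost = private MC + MEC = 42.54 + 4.66q.
Set SMC = demand: 42.54 + 4.66q = 158.06 - 2.77q → q* = 15.5478.
Consumer price on the demand curve at q*: 158.06 − 2.77×15.5478 = 114.9926.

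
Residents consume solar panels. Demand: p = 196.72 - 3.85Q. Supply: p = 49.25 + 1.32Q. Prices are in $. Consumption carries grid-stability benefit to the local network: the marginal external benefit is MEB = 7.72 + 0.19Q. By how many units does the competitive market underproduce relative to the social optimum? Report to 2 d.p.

Market equilibrium (private): 49.25 + 1.32Q = 196.72 - 3.85Q → Q_m = 28.5242.
Social marginal benefit = demand + MEB = 204.44 - 3.66Q.
Set SMB = MC: 204.44 - 3.66Q = 49.25 + 1.32Q → Q* = 31.1627.
Gap = |28.5242 − 31.1627| = 2.6385.

2.64 units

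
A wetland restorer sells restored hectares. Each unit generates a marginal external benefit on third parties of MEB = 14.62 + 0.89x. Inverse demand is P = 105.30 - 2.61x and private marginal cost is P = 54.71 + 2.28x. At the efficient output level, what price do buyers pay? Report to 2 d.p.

P = 62.75

Social marginal cost = private MC − MEB = 40.09 + 1.39x.
Set SMC = demand: 40.09 + 1.39x = 105.30 - 2.61x → x* = 16.3025.
Consumer price on the demand curve at x*: 105.30 − 2.61×16.3025 = 62.7505.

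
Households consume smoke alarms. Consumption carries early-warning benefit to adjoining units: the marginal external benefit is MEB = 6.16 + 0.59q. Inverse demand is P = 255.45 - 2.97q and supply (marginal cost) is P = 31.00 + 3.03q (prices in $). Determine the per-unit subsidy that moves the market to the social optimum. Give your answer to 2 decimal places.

Social marginal benefit = demand + MEB = 261.61 - 2.38q.
Set SMB = MC: 261.61 - 2.38q = 31.00 + 3.03q → q* = 42.6266.
The Pigouvian subsidy equals MEB at q*: 6.16 + 0.59×42.6266 = 31.3097.

subsidy = $31.31 per unit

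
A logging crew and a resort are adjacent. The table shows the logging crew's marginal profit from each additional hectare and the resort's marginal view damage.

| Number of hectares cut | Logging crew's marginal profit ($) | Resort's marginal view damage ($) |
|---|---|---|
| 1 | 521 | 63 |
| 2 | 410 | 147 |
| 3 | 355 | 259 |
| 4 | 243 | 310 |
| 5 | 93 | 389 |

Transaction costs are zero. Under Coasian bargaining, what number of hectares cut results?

Bargaining reaches the level where marginal profit last exceeds marginal view damage.
That holds through level 3 (355 ≥ 259) but not at 4 (243 < 310).

3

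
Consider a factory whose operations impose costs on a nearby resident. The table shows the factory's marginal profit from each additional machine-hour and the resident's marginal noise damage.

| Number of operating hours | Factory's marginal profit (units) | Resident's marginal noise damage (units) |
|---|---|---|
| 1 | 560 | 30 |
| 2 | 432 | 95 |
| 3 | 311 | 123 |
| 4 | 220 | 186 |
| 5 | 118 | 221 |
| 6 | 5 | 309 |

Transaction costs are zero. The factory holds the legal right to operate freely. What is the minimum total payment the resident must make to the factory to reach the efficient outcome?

123

Left alone the factory would choose level 6 (marginal profit stays positive).
Efficient level: k* = 4 (marginal profit ≥ marginal noise damage through 4).
The resident must at least cover the factory's forgone profit from cutting 6→4: 118 + 5 = 123.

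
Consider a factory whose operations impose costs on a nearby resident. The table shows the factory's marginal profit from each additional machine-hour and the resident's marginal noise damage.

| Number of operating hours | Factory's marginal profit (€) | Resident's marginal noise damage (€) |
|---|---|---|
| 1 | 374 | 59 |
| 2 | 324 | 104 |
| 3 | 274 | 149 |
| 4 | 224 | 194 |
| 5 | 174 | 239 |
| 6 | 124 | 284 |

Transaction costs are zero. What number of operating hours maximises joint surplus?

Bargaining reaches the level where marginal profit last exceeds marginal noise damage.
That holds through level 4 (224 ≥ 194) but not at 5 (174 < 239).

4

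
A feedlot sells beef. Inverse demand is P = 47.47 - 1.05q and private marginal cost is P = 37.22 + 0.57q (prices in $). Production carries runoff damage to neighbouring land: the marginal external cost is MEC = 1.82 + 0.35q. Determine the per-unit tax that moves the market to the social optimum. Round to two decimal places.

Social marginal cost = private MC + MEC = 39.04 + 0.92q.
Set SMC = demand: 39.04 + 0.92q = 47.47 - 1.05q → q* = 4.2792.
The Pigouvian tax equals MEC at q*: 1.82 + 0.35×4.2792 = 3.3177.

tax = $3.32 per unit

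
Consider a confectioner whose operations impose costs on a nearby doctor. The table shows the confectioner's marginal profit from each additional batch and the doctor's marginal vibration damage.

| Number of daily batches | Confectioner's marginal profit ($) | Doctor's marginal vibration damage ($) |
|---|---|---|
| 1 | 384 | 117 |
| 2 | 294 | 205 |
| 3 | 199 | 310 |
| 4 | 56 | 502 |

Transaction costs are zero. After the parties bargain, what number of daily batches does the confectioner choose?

Bargaining reaches the level where marginal profit last exceeds marginal vibration damage.
That holds through level 2 (294 ≥ 205) but not at 3 (199 < 310).

2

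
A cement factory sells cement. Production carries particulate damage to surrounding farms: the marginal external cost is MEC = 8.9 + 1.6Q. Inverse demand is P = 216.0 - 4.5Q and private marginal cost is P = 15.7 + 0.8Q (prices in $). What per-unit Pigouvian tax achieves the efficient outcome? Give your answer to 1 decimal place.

tax = $53.3 per unit

Social marginal cost = private MC + MEC = 24.6 + 2.4Q.
Set SMC = demand: 24.6 + 2.4Q = 216.0 - 4.5Q → Q* = 27.7391.
The Pigouvian tax equals MEC at Q*: 8.9 + 1.6×27.7391 = 53.2826.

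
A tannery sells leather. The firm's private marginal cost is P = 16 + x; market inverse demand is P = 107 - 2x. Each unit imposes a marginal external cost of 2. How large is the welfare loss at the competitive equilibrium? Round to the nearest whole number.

Market equilibrium (private): 16 + x = 107 - 2x → x_m = 30.3333.
Social marginal cost = private MC + MEC = 18 + x.
Set SMC = demand: 18 + x = 107 - 2x → x* = 29.6667.
The welfare-loss triangle has base |x_m − x*| and height MEC(x_m) (the vertical gap between SMC and demand is zero at x* and MEC at x_m).
DWL = ½ × 0.6666 × 2.0000 = 0.6666.

DWL = 1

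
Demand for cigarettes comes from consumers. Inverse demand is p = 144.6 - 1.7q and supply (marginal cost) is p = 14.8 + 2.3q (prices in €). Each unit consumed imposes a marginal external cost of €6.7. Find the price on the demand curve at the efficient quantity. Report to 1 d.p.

Social marginal benefit = demand − MEC = 137.9 - 1.7q.
Set SMB = MC: 137.9 - 1.7q = 14.8 + 2.3q → q* = 30.7750.
Consumer price on the demand curve at q*: 144.6 − 1.7×30.7750 = 92.2825.

P = €92.3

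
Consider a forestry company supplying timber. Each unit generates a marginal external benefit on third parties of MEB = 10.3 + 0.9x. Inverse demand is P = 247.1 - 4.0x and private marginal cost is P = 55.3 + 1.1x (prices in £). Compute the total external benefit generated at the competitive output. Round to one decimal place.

Market equilibrium (private): 55.3 + 1.1x = 247.1 - 4.0x → x_m = 37.6078.
Total external benefit = ∫₀^{x_m} (10.3 + 0.9x) dx = 10.3×37.6078 + ½×0.9×37.6078² = 1023.8163.

£1023.8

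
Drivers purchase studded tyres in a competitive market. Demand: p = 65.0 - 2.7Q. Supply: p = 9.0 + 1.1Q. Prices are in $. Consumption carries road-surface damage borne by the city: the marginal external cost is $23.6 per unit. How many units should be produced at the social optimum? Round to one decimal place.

Q* = 8.5

Social marginal benefit = demand − MEC = 41.4 - 2.7Q.
Set SMB = MC: 41.4 - 2.7Q = 9.0 + 1.1Q → Q* = 8.5263.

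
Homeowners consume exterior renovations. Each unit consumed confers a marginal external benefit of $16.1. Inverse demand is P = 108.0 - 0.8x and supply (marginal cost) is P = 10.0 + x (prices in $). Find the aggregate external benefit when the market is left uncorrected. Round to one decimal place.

$876.6

Market equilibrium (private): 10.0 + x = 108.0 - 0.8x → x_m = 54.4444.
Total external benefit = MEB × x_m = 16.1 × 54.4444 = 876.5548.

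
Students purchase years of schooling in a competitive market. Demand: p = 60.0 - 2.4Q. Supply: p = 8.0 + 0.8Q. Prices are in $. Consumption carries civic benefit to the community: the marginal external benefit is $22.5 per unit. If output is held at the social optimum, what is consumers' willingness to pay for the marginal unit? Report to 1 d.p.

P = $4.1

Social marginal benefit = demand + MEB = 82.5 - 2.4Q.
Set SMB = MC: 82.5 - 2.4Q = 8.0 + 0.8Q → Q* = 23.2813.
Consumer price on the demand curve at Q*: 60.0 − 2.4×23.2813 = 4.1249.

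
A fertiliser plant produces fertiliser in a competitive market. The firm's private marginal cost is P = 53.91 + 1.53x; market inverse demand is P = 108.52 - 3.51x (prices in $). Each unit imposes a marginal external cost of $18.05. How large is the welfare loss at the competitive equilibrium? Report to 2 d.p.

Market equilibrium (private): 53.91 + 1.53x = 108.52 - 3.51x → x_m = 10.8353.
Social marginal cost = private MC + MEC = 71.96 + 1.53x.
Set SMC = demand: 71.96 + 1.53x = 108.52 - 3.51x → x* = 7.2540.
Height of the DWL triangle at x_m is SMC(x_m) − demand(x_m) = MEC(x_m) = 18.0500.
DWL = ½ × 3.5813 × 18.0500 = 32.3212.

DWL = $32.32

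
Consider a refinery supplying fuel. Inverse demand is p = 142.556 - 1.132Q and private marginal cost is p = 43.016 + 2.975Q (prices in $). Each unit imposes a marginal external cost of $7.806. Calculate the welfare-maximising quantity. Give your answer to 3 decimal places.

Q* = 22.336

Social marginal cost = private MC + MEC = 50.822 + 2.975Q.
Set SMC = demand: 50.822 + 2.975Q = 142.556 - 1.132Q → Q* = 22.3360.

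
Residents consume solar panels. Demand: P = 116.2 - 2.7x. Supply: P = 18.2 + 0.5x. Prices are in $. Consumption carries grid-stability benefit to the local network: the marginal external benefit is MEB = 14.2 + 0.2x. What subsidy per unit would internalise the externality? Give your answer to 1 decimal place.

subsidy = $21.7 per unit

Social marginal benefit = demand + MEB = 130.4 - 2.5x.
Set SMB = MC: 130.4 - 2.5x = 18.2 + 0.5x → x* = 37.4000.
The Pigouvian subsidy equals MEB at x*: 14.2 + 0.2×37.4000 = 21.6800.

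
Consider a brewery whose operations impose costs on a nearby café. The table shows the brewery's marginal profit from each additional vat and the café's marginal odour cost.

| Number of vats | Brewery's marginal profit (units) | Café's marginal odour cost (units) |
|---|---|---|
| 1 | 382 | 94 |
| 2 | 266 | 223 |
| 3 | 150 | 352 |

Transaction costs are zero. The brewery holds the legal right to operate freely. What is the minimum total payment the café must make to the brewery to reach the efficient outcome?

150

Left alone the brewery would choose level 3 (marginal profit stays positive).
Efficient level: k* = 2 (marginal profit ≥ marginal odour cost through 2).
The café must at least cover the brewery's forgone profit from cutting 3→2: 150 = 150.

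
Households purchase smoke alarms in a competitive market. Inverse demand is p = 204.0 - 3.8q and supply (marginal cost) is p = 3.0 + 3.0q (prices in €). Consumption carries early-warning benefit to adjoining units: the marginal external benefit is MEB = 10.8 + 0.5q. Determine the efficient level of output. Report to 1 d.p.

Social marginal benefit = demand + MEB = 214.8 - 3.3q.
Set SMB = MC: 214.8 - 3.3q = 3.0 + 3.0q → q* = 33.6190.

q* = 33.6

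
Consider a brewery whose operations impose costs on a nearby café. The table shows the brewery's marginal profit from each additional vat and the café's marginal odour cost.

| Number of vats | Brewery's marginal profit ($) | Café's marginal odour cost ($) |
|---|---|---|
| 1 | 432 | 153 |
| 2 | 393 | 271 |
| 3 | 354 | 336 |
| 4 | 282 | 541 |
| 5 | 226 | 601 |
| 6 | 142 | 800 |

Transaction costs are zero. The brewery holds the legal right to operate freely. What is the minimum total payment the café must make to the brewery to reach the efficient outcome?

Left alone the brewery would choose level 6 (marginal profit stays positive).
Efficient level: k* = 3 (marginal profit ≥ marginal odour cost through 3).
The café must at least cover the brewery's forgone profit from cutting 6→3: 282 + 226 + 142 = 650.

$650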